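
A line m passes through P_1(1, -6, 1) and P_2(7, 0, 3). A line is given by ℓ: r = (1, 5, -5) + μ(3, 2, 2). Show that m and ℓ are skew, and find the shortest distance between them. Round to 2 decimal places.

A direction vector for m is P_2 − P_1 = (6, 6, 2).
Common perpendicular direction n = (6, 6, 2) × (3, 2, 2) = (8, -6, -6).
With w = (1, 5, -5) − (1, -6, 1) = (0, 11, -6), w · n = -30.
Since n ≠ 0 the lines are not parallel, and w · n = -30 ≠ 0 so they do not intersect; hence they are skew.
Distance = |w · n| / |n| = |-30| / √136 ≈ 2.57.

2.57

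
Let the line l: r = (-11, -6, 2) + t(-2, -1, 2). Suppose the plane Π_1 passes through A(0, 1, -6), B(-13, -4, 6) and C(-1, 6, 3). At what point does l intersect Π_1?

(-3, -2, -6)

AB = (-13, -5, 12), AC = (-1, 5, 9); a normal to Π_1 is AB × AC = (-105, 105, -70).
Using A: Π_1 has equation -105x + 105y - 70z = 525.
Substitute r = (-11, -6, 2) + t(-2, -1, 2) into the plane: 385 + (-35)t = 525, so t = -4.
Intersection: (-11, -6, 2) + (-4)·(-2, -1, 2) = (-3, -2, -6).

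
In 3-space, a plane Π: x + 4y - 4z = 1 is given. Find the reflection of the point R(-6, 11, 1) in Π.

λ = (n·R − d)/|n|² = (34 − 1)/33 = 1.
Reflection = R − 2λn = (-6, 11, 1) − 2·(1, 4, -4) = (-8, 3, 9).

(-8, 3, 9)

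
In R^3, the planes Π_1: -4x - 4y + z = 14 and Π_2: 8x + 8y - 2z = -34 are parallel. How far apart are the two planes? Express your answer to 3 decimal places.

0.522

Rescale Π_2 by 1/(-2): -4x - 4y + z = 17. Then distance = |14 − 17| / √33 ≈ 0.522.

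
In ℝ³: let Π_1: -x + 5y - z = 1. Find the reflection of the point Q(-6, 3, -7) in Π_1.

λ = (n·Q − d)/|n|² = (28 − 1)/27 = 1.
Reflection = Q − 2λn = (-6, 3, -7) − 2·(-1, 5, -1) = (-4, -7, -5).

(-4, -7, -5)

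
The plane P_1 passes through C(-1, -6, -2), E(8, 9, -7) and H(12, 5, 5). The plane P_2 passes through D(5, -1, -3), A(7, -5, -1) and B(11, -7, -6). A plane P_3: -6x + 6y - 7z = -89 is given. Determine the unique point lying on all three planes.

CE = (9, 15, -5), CH = (13, 11, 7); a normal to P_1 is CE × CH = (160, -128, -96).
Using C: P_1 has equation 160x - 128y - 96z = 800.
DA = (2, -4, 2), DB = (6, -6, -3); a normal to P_2 is DA × DB = (24, 18, 12).
Using D: P_2 has equation 24x + 18y + 12z = 66.
Solving the 3×3 linear system 160x - 128y - 96z = 800, 24x + 18y + 12z = 66, -6x + 6y - 7z = -89 (e.g. by elimination or Cramer's rule, determinant = -68160) gives (4, -5, 5).

(4, -5, 5)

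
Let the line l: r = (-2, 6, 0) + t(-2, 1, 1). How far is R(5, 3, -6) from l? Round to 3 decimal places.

Taking (-2, 6, 0) on l with direction v = (-2, 1, 1): w = R − (-2, 6, 0) = (7, -3, -6), and w × v = (3, 5, 1).
Distance = |w × v| / |v| = √35 / √6 ≈ 2.415.

2.415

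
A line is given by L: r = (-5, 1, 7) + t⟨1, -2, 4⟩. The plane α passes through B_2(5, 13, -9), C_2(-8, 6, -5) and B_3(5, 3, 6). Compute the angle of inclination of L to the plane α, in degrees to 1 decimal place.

3.3

B_2C_2 = (-13, -7, 4), B_2B_3 = (0, -10, 15); a normal to α is B_2C_2 × B_2B_3 = (-65, 195, 130).
Using B_2: α has equation -65x + 195y + 130z = 1040.
sin θ = |n·v| / (|n||v|) = |65| / (√59150 · √21) = 0.05832.
θ ≈ 3.3°.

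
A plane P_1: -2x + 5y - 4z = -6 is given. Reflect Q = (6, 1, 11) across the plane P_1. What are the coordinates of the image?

(2, 11, 3)

λ = (n·Q − d)/|n|² = (-51 − (-6))/45 = -1.
Reflection = Q − 2λn = (6, 1, 11) − (-2)·(-2, 5, -4) = (2, 11, 3).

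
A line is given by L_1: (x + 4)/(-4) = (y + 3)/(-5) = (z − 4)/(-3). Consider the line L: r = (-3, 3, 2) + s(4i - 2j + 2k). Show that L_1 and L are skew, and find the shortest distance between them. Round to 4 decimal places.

L_1 has direction (-4, -5, -3) through (-4, -3, 4).
Common perpendicular direction n = (-4, -5, -3) × (4, -2, 2) = (-16, -4, 28).
With w = (-3, 3, 2) − (-4, -3, 4) = (1, 6, -2), w · n = -96.
Since n ≠ 0 the lines are not parallel, and w · n = -96 ≠ 0 so they do not intersect; hence they are skew.
Distance = |w · n| / |n| = |-96| / √1056 ≈ 2.9542.

2.9542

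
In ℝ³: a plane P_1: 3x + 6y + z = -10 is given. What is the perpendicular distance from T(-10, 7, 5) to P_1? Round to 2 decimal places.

n·T − d = (3)·(-10) + (6)·(7) + (1)·(5) − (-10) = 27; |n| = √46.
Distance = |27| / √46 = 27/√46 ≈ 3.98.

3.98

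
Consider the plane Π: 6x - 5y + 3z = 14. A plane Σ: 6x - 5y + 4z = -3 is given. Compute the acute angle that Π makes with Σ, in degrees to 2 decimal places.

6.11

cos θ = |n₁·n₂| / (|n₁||n₂|) = |73| / (√70 · √77).
θ = arccos(0.99433) ≈ 6.11°.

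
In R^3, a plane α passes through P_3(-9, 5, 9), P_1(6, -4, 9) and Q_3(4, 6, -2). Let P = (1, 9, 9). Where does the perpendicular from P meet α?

P_3P_1 = (15, -9, 0), P_3Q_3 = (13, 1, -11); a normal to α is P_3P_1 × P_3Q_3 = (99, 165, 132).
Using P_3: α has equation 99x + 165y + 132z = 1122.
Foot = P − λn with λ = (n·P − d)/|n|² = (2772 − 1122)/54450 = 1/33.
Foot = (1, 9, 9) − (1/33)·(99, 165, 132) = (-2, 4, 5).

(-2, 4, 5)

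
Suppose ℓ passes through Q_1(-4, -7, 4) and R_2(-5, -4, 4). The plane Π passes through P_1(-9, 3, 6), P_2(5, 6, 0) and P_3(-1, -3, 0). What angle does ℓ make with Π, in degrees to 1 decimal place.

A direction vector for ℓ is R_2 − Q_1 = (-1, 3, 0).
P_1P_2 = (14, 3, -6), P_1P_3 = (8, -6, -6); a normal to Π is P_1P_2 × P_1P_3 = (-54, 36, -108).
Using P_1: Π has equation -54x + 36y - 108z = -54.
sin θ = |n·v| / (|n||v|) = |162| / (√15876 · √10) = 0.40658.
θ ≈ 24.0°.

24.0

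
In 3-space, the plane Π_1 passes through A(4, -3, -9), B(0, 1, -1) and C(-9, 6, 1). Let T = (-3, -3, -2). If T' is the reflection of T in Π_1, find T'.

(1, 5, -4)

AB = (-4, 4, 8), AC = (-13, 9, 10); a normal to Π_1 is AB × AC = (-32, -64, 16).
Using A: Π_1 has equation -32x - 64y + 16z = -80.
λ = (n·T − d)/|n|² = (256 − (-80))/5376 = 1/16.
Reflection = T − 2λn = (-3, -3, -2) − (1/8)·(-32, -64, 16) = (1, 5, -4).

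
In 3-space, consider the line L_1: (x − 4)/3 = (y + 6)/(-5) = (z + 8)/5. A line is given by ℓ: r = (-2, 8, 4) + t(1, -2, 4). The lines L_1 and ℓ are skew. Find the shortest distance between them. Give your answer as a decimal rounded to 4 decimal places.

4.0825

L_1 has direction (3, -5, 5) through (4, -6, -8).
Common perpendicular direction n = (3, -5, 5) × (1, -2, 4) = (-10, -7, -1).
With w = (-2, 8, 4) − (4, -6, -8) = (-6, 14, 12), w · n = -50.
Distance = |w · n| / |n| = |-50| / √150 ≈ 4.0825.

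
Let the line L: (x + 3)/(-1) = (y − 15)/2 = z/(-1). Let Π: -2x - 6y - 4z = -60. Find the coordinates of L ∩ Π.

(1, 7, 4)

L has direction (-1, 2, -1) through (-3, 15, 0).
Substitute r = (-3, 15, 0) + t(-1, 2, -1) into the plane: -84 + (-6)t = -60, so t = -4.
Intersection: (-3, 15, 0) + (-4)·(-1, 2, -1) = (1, 7, 4).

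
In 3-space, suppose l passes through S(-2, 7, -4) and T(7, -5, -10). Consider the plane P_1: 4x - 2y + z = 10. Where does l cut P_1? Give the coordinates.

A direction vector for l is T − S = (9, -12, -6).
Substitute r = (-2, 7, -4) + t(9, -12, -6) into the plane: -26 + 54t = 10, so t = 2/3.
Intersection: (-2, 7, -4) + (2/3)·(9, -12, -6) = (4, -1, -8).

(4, -1, -8)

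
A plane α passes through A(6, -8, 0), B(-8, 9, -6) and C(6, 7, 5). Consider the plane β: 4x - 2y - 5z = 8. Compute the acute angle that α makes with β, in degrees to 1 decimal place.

31.7

AB = (-14, 17, -6), AC = (0, 15, 5); a normal to α is AB × AC = (175, 70, -210).
Using A: α has equation 175x + 70y - 210z = 490.
cos θ = |n₁·n₂| / (|n₁||n₂|) = |1610| / (√79625 · √45).
θ = arccos(0.85054) ≈ 31.7°.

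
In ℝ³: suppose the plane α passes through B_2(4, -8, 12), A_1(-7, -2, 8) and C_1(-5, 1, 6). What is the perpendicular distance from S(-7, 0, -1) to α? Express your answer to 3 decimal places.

6.379

B_2A_1 = (-11, 6, -4), B_2C_1 = (-9, 9, -6); a normal to α is B_2A_1 × B_2C_1 = (0, -30, -45).
Using B_2: α has equation -30y - 45z = -300.
n·S − d = (0)·(-7) + (-30)·(0) + (-45)·(-1) − (-300) = 345; |n| = √2925.
Distance = |345| / √2925 = 345/√2925 ≈ 6.379.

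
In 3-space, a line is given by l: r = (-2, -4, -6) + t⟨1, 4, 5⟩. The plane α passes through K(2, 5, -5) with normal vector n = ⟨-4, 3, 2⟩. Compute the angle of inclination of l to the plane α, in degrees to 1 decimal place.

31.0

α: n·r = n·K gives -4x + 3y + 2z = -3.
sin θ = |n·v| / (|n||v|) = |18| / (√29 · √42) = 0.51576.
θ ≈ 31.0°.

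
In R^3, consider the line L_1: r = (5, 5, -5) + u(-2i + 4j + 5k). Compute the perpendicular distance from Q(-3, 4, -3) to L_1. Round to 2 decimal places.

7.63

Taking (5, 5, -5) on L_1 with direction v = (-2, 4, 5): w = Q − (5, 5, -5) = (-8, -1, 2), and w × v = (-13, 36, -34).
Distance = |w × v| / |v| = √2621 / √45 ≈ 7.63.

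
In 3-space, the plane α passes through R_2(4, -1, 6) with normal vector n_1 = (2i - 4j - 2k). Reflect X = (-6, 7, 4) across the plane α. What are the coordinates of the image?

α: n_1·r = n_1·R_2 gives 2x - 4y - 2z = 0.
λ = (n·X − d)/|n|² = (-48 − 0)/24 = -2.
Reflection = X − 2λn = (-6, 7, 4) − (-4)·(2, -4, -2) = (2, -9, -4).

(2, -9, -4)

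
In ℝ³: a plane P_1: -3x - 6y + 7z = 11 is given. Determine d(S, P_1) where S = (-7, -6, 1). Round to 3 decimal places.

5.467

n·S − d = (-3)·(-7) + (-6)·(-6) + (7)·(1) − 11 = 53; |n| = √94.
Distance = |53| / √94 = 53/√94 ≈ 5.467.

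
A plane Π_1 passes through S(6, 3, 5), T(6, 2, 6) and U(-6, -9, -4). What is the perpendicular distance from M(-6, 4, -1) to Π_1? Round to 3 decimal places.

7.111

ST = (0, -1, 1), SU = (-12, -12, -9); a normal to Π_1 is ST × SU = (21, -12, -12).
Using S: Π_1 has equation 21x - 12y - 12z = 30.
n·M − d = (21)·(-6) + (-12)·(4) + (-12)·(-1) − 30 = -192; |n| = √729.
Distance = |-192| / √729 = 192/√729 ≈ 7.111.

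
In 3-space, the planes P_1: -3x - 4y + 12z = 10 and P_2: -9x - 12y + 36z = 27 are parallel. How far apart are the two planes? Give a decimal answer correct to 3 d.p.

0.077

Rescale P_2 by 1/3: -3x - 4y + 12z = 9. Then distance = |10 − 9| / √169 ≈ 0.077.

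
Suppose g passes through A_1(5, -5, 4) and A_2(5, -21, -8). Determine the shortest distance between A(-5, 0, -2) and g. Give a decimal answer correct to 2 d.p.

A direction vector for g is A_2 − A_1 = (0, -16, -12).
Taking (5, -5, 4) on g with direction v = (0, -16, -12): w = A − (5, -5, 4) = (-10, 5, -6), and w × v = (-156, -120, 160).
Distance = |w × v| / |v| = √64336 / √400 ≈ 12.68.

12.68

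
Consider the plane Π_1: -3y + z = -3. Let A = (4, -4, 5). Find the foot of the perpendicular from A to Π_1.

Foot = A − λn with λ = (n·A − d)/|n|² = (17 − (-3))/10 = 2.
Foot = (4, -4, 5) − 2·(0, -3, 1) = (4, 2, 3).

(4, 2, 3)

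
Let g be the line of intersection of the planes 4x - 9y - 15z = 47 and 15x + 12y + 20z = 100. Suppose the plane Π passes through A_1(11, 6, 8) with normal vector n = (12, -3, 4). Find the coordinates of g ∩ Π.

(8, -10, 5)

Direction of g: (4, -9, -15) × (15, 12, 20) = (0, -305, 183).
A point on g: solving the two plane equations with y = -15 gives (8, -15, 8).
Π: n·r = n·A_1 gives 12x - 3y + 4z = 146.
Substitute r = (8, -15, 8) + t(0, -305, 183) into the plane: 173 + 1647t = 146, so t = -1/61.
Intersection: (8, -15, 8) + (-1/61)·(0, -305, 183) = (8, -10, 5).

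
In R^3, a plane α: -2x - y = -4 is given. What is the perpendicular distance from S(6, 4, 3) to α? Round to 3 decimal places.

n·S − d = (-2)·(6) + (-1)·(4) + (0)·(3) − (-4) = -12; |n| = √5.
Distance = |-12| / √5 = 12/√5 ≈ 5.367.

5.367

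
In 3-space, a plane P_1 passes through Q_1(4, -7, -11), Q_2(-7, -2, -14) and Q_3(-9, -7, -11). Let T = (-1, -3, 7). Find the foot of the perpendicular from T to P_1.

Q_1Q_2 = (-11, 5, -3), Q_1Q_3 = (-13, 0, 0); a normal to P_1 is Q_1Q_2 × Q_1Q_3 = (0, 39, 65).
Using Q_1: P_1 has equation 39y + 65z = -988.
Foot = T − λn with λ = (n·T − d)/|n|² = (338 − (-988))/5746 = 3/13.
Foot = (-1, -3, 7) − (3/13)·(0, 39, 65) = (-1, -12, -8).

(-1, -12, -8)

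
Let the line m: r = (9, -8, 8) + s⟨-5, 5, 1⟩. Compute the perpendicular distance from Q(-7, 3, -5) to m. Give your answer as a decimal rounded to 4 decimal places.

Taking (9, -8, 8) on m with direction v = (-5, 5, 1): w = Q − (9, -8, 8) = (-16, 11, -13), and w × v = (76, 81, -25).
Distance = |w × v| / |v| = √12962 / √51 ≈ 15.9423.

15.9423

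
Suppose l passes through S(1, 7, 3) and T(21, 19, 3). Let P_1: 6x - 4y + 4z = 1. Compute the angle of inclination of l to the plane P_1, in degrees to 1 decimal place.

A direction vector for l is T − S = (20, 12, 0).
sin θ = |n·v| / (|n||v|) = |72| / (√68 · √544) = 0.37435.
θ ≈ 22.0°.

22.0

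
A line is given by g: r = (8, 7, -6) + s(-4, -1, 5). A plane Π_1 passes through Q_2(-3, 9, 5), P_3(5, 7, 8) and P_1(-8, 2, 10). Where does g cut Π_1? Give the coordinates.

(-4, 4, 9)

Q_2P_3 = (8, -2, 3), Q_2P_1 = (-5, -7, 5); a normal to Π_1 is Q_2P_3 × Q_2P_1 = (11, -55, -66).
Using Q_2: Π_1 has equation 11x - 55y - 66z = -858.
Substitute r = (8, 7, -6) + t(-4, -1, 5) into the plane: 99 + (-319)t = -858, so t = 3.
Intersection: (8, 7, -6) + 3·(-4, -1, 5) = (-4, 4, 9).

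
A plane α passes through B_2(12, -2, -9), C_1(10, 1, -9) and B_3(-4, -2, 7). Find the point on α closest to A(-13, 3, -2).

(-7, 7, 4)

B_2C_1 = (-2, 3, 0), B_2B_3 = (-16, 0, 16); a normal to α is B_2C_1 × B_2B_3 = (48, 32, 48).
Using B_2: α has equation 48x + 32y + 48z = 80.
Foot = A − λn with λ = (n·A − d)/|n|² = (-624 − 80)/5632 = -1/8.
Foot = (-13, 3, -2) − (-1/8)·(48, 32, 48) = (-7, 7, 4).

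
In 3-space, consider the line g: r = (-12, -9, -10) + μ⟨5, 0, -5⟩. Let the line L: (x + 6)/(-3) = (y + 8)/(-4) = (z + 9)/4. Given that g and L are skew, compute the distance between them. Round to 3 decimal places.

5.048

L has direction (-3, -4, 4) through (-6, -8, -9).
Common perpendicular direction n = (5, 0, -5) × (-3, -4, 4) = (-20, -5, -20).
With w = (-6, -8, -9) − (-12, -9, -10) = (6, 1, 1), w · n = -145.
Distance = |w · n| / |n| = |-145| / √825 ≈ 5.048.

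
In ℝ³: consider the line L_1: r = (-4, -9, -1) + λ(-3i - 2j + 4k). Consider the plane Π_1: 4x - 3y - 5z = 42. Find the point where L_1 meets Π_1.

Substitute r = (-4, -9, -1) + t(-3, -2, 4) into the plane: 16 + (-26)t = 42, so t = -1.
Intersection: (-4, -9, -1) + (-1)·(-3, -2, 4) = (-1, -7, -5).

(-1, -7, -5)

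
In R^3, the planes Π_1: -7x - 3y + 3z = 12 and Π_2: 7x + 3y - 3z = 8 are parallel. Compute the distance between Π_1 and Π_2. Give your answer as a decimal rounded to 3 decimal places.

Rescale Π_2 by 1/(-1): -7x - 3y + 3z = -8. Then distance = |12 − (-8)| / √67 ≈ 2.443.

2.443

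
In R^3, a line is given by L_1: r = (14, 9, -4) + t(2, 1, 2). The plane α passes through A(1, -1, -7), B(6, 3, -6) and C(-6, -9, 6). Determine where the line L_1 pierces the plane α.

AB = (5, 4, 1), AC = (-7, -8, 13); a normal to α is AB × AC = (60, -72, -12).
Using A: α has equation 60x - 72y - 12z = 216.
Substitute r = (14, 9, -4) + t(2, 1, 2) into the plane: 240 + 24t = 216, so t = -1.
Intersection: (14, 9, -4) + (-1)·(2, 1, 2) = (12, 8, -6).

(12, 8, -6)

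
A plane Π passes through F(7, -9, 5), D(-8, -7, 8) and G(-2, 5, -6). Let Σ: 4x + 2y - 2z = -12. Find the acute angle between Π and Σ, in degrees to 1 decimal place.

FD = (-15, 2, 3), FG = (-9, 14, -11); a normal to Π is FD × FG = (-64, -192, -192).
Using F: Π has equation -64x - 192y - 192z = 320.
cos θ = |n₁·n₂| / (|n₁||n₂|) = |-256| / (√77824 · √24).
θ = arccos(0.18732) ≈ 79.2°.

79.2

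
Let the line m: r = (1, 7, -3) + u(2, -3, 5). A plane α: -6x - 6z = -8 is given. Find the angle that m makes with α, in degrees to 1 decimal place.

sin θ = |n·v| / (|n||v|) = |-42| / (√72 · √38) = 0.80296.
θ ≈ 53.4°.

53.4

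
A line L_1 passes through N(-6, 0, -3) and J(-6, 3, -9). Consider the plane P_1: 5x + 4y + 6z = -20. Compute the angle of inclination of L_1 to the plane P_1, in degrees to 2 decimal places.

24.06

A direction vector for L_1 is J − N = (0, 3, -6).
sin θ = |n·v| / (|n||v|) = |-24| / (√77 · √45) = 0.40772.
θ ≈ 24.06°.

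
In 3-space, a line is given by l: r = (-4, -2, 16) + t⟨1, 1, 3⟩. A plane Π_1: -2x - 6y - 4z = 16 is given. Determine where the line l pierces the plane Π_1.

(-7, -5, 7)

Substitute r = (-4, -2, 16) + t(1, 1, 3) into the plane: -44 + (-20)t = 16, so t = -3.
Intersection: (-4, -2, 16) + (-3)·(1, 1, 3) = (-7, -5, 7).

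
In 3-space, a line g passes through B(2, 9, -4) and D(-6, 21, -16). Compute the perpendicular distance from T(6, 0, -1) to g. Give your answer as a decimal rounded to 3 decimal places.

4.243

A direction vector for g is D − B = (-8, 12, -12).
Taking (2, 9, -4) on g with direction v = (-8, 12, -12): w = T − (2, 9, -4) = (4, -9, 3), and w × v = (72, 24, -24).
Distance = |w × v| / |v| = √6336 / √352 ≈ 4.243.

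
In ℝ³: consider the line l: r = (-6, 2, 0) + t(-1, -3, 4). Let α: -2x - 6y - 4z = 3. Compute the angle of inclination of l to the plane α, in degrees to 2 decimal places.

6.02

sin θ = |n·v| / (|n||v|) = |4| / (√56 · √26) = 0.10483.
θ ≈ 6.02°.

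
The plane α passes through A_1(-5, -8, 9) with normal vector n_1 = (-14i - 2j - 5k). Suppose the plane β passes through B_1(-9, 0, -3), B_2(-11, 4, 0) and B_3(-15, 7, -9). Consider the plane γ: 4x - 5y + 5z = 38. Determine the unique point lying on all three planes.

(-3, -7, 3)

α: n_1·r = n_1·A_1 gives -14x - 2y - 5z = 41.
B_1B_2 = (-2, 4, 3), B_1B_3 = (-6, 7, -6); a normal to β is B_1B_2 × B_1B_3 = (-45, -30, 10).
Using B_1: β has equation -45x - 30y + 10z = 375.
Solving the 3×3 linear system -14x - 2y - 5z = 41, -45x - 30y + 10z = 375, 4x - 5y + 5z = 38 (e.g. by elimination or Cramer's rule, determinant = -855) gives (-3, -7, 3).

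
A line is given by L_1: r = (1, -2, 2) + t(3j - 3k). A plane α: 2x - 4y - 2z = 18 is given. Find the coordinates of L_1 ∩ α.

(1, -8, 8)

Substitute r = (1, -2, 2) + t(0, 3, -3) into the plane: 6 + (-6)t = 18, so t = -2.
Intersection: (1, -2, 2) + (-2)·(0, 3, -3) = (1, -8, 8).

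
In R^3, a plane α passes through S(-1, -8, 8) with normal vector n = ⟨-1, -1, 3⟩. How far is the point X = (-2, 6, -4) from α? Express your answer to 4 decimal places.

14.7741

α: n·r = n·S gives -x - y + 3z = 33.
n·X − d = (-1)·(-2) + (-1)·(6) + (3)·(-4) − 33 = -49; |n| = √11.
Distance = |-49| / √11 = 49/√11 ≈ 14.7741.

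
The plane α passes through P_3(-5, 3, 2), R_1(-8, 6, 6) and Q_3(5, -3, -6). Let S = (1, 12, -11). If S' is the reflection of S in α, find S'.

(1, -12, 7)

P_3R_1 = (-3, 3, 4), P_3Q_3 = (10, -6, -8); a normal to α is P_3R_1 × P_3Q_3 = (0, 16, -12).
Using P_3: α has equation 16y - 12z = 24.
λ = (n·S − d)/|n|² = (324 − 24)/400 = 3/4.
Reflection = S − 2λn = (1, 12, -11) − (3/2)·(0, 16, -12) = (1, -12, 7).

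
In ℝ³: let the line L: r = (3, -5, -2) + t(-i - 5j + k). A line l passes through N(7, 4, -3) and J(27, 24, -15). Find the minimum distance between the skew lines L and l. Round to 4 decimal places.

1.6927

A direction vector for l is J − N = (20, 20, -12).
Common perpendicular direction n = (-1, -5, 1) × (20, 20, -12) = (40, 8, 80).
With w = (7, 4, -3) − (3, -5, -2) = (4, 9, -1), w · n = 152.
Distance = |w · n| / |n| = |152| / √8064 ≈ 1.6927.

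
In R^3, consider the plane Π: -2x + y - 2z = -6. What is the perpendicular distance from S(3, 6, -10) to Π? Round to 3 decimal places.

8.667

n·S − d = (-2)·(3) + (1)·(6) + (-2)·(-10) − (-6) = 26; |n| = √9.
Distance = |26| / √9 = 26/√9 ≈ 8.667.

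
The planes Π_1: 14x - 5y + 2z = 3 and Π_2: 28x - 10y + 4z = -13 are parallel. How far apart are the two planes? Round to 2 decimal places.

0.63

Rescale Π_2 by 1/2: 14x - 5y + 2z = -13/2. Then distance = |3 − (-13/2)| / √225 ≈ 0.63.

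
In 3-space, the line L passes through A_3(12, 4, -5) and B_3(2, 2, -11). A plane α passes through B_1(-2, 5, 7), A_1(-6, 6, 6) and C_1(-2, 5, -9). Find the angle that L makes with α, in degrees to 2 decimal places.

A direction vector for L is B_3 − A_3 = (-10, -2, -6).
B_1A_1 = (-4, 1, -1), B_1C_1 = (0, 0, -16); a normal to α is B_1A_1 × B_1C_1 = (-16, -64, 0).
Using B_1: α has equation -16x - 64y = -288.
sin θ = |n·v| / (|n||v|) = |288| / (√4352 · √140) = 0.36896.
θ ≈ 21.65°.

21.65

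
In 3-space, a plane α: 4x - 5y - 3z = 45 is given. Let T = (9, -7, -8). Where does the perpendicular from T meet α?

Foot = T − λn with λ = (n·T − d)/|n|² = (95 − 45)/50 = 1.
Foot = (9, -7, -8) − 1·(4, -5, -3) = (5, -2, -5).

(5, -2, -5)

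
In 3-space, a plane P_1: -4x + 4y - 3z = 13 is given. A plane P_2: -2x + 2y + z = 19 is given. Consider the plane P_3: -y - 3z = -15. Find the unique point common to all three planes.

(-7, 0, 5)

Solving the 3×3 linear system -4x + 4y - 3z = 13, -2x + 2y + z = 19, -y - 3z = -15 (e.g. by elimination or Cramer's rule, determinant = -10) gives (-7, 0, 5).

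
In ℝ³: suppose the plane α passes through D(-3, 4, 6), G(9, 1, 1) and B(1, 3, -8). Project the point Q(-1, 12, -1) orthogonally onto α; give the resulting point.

(-3, 4, -1)

DG = (12, -3, -5), DB = (4, -1, -14); a normal to α is DG × DB = (37, 148, 0).
Using D: α has equation 37x + 148y = 481.
Foot = Q − λn with λ = (n·Q − d)/|n|² = (1739 − 481)/23273 = 2/37.
Foot = (-1, 12, -1) − (2/37)·(37, 148, 0) = (-3, 4, -1).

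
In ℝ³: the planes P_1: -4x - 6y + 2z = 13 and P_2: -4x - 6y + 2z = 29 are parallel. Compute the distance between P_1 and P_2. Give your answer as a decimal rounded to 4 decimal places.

Same normal n = (-4, -6, 2) with |n| = √56; distance = |13 − 29| / |n| = 16/√56 ≈ 2.1381.

2.1381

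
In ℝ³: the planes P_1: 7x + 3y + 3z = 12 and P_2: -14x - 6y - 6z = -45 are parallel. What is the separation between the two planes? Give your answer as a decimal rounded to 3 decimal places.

Rescale P_2 by 1/(-2): 7x + 3y + 3z = 45/2. Then distance = |12 − (45/2)| / √67 ≈ 1.283.

1.283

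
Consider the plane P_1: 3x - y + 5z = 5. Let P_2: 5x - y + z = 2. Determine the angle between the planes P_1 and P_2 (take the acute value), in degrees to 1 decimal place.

cos θ = |n₁·n₂| / (|n₁||n₂|) = |21| / (√35 · √27).
θ = arccos(0.68313) ≈ 46.9°.

46.9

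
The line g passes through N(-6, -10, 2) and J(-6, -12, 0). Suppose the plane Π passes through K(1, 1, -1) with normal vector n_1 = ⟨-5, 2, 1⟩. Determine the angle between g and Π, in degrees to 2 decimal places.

A direction vector for g is J − N = (0, -2, -2).
Π: n_1·r = n_1·K gives -5x + 2y + z = -4.
sin θ = |n·v| / (|n||v|) = |-6| / (√30 · √8) = 0.38730.
θ ≈ 22.79°.

22.79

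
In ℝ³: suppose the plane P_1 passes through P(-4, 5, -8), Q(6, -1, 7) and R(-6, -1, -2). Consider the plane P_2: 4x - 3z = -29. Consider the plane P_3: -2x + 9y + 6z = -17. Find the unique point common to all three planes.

PQ = (10, -6, 15), PR = (-2, -6, 6); a normal to P_1 is PQ × PR = (54, -90, -72).
Using P: P_1 has equation 54x - 90y - 72z = -90.
Solving the 3×3 linear system 54x - 90y - 72z = -90, 4x - 3z = -29, -2x + 9y + 6z = -17 (e.g. by elimination or Cramer's rule, determinant = 486) gives (-8, -3, -1).

(-8, -3, -1)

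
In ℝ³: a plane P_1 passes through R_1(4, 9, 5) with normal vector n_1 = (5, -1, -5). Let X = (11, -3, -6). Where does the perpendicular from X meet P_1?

(1, -1, 4)

P_1: n_1·r = n_1·R_1 gives 5x - y - 5z = -14.
Foot = X − λn with λ = (n·X − d)/|n|² = (88 − (-14))/51 = 2.
Foot = (11, -3, -6) − 2·(5, -1, -5) = (1, -1, 4).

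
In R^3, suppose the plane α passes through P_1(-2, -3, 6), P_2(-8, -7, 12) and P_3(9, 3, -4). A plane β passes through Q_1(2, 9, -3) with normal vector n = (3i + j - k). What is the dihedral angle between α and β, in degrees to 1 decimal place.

P_1P_2 = (-6, -4, 6), P_1P_3 = (11, 6, -10); a normal to α is P_1P_2 × P_1P_3 = (4, 6, 8).
Using P_1: α has equation 4x + 6y + 8z = 22.
β: n·r = n·Q_1 gives 3x + y - z = 18.
cos θ = |n₁·n₂| / (|n₁||n₂|) = |10| / (√116 · √11).
θ = arccos(0.27995) ≈ 73.7°.

73.7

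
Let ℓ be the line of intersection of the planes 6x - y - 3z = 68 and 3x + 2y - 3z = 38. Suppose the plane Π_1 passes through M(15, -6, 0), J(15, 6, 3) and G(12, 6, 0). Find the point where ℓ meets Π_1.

(8, -2, -6)

Direction of ℓ: (6, -1, -3) × (3, 2, -3) = (9, 9, 15).
A point on ℓ: solving the two plane equations with x = -1 gives (-1, -11, -21).
MJ = (0, 12, 3), MG = (-3, 12, 0); a normal to Π_1 is MJ × MG = (-36, -9, 36).
Using M: Π_1 has equation -36x - 9y + 36z = -486.
Substitute r = (-1, -11, -21) + t(9, 9, 15) into the plane: -621 + 135t = -486, so t = 1.
Intersection: (-1, -11, -21) + 1·(9, 9, 15) = (8, -2, -6).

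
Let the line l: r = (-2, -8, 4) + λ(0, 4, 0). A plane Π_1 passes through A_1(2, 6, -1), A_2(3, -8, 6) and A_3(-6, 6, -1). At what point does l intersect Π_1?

A_1A_2 = (1, -14, 7), A_1A_3 = (-8, 0, 0); a normal to Π_1 is A_1A_2 × A_1A_3 = (0, -56, -112).
Using A_1: Π_1 has equation -56y - 112z = -224.
Substitute r = (-2, -8, 4) + t(0, 4, 0) into the plane: 0 + (-224)t = -224, so t = 1.
Intersection: (-2, -8, 4) + 1·(0, 4, 0) = (-2, -4, 4).

(-2, -4, 4)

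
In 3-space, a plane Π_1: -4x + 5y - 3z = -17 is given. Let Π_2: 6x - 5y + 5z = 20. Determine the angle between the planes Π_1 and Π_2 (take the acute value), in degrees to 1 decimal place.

12.6

cos θ = |n₁·n₂| / (|n₁||n₂|) = |-64| / (√50 · √86).
θ = arccos(0.97599) ≈ 12.6°.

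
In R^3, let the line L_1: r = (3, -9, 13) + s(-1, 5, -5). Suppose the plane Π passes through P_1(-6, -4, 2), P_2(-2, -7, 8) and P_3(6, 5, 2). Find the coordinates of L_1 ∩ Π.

P_1P_2 = (4, -3, 6), P_1P_3 = (12, 9, 0); a normal to Π is P_1P_2 × P_1P_3 = (-54, 72, 72).
Using P_1: Π has equation -54x + 72y + 72z = 180.
Substitute r = (3, -9, 13) + t(-1, 5, -5) into the plane: 126 + 54t = 180, so t = 1.
Intersection: (3, -9, 13) + 1·(-1, 5, -5) = (2, -4, 8).

(2, -4, 8)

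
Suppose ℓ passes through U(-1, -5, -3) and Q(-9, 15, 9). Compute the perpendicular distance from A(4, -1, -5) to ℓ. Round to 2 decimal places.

A direction vector for ℓ is Q − U = (-8, 20, 12).
Taking (-1, -5, -3) on ℓ with direction v = (-8, 20, 12): w = A − (-1, -5, -3) = (5, 4, -2), and w × v = (88, -44, 132).
Distance = |w × v| / |v| = √27104 / √608 ≈ 6.68.

6.68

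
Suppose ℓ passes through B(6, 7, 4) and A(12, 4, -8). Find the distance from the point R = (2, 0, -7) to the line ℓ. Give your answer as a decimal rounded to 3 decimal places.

A direction vector for ℓ is A − B = (6, -3, -12).
Taking (6, 7, 4) on ℓ with direction v = (6, -3, -12): w = R − (6, 7, 4) = (-4, -7, -11), and w × v = (51, -114, 54).
Distance = |w × v| / |v| = √18513 / √189 ≈ 9.897.

9.897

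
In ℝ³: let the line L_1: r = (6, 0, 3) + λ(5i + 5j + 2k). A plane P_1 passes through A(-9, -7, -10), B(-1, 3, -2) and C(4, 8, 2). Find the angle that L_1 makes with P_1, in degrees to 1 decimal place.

AB = (8, 10, 8), AC = (13, 15, 12); a normal to P_1 is AB × AC = (0, 8, -10).
Using A: P_1 has equation 8y - 10z = 44.
sin θ = |n·v| / (|n||v|) = |20| / (√164 · √54) = 0.21253.
θ ≈ 12.3°.

12.3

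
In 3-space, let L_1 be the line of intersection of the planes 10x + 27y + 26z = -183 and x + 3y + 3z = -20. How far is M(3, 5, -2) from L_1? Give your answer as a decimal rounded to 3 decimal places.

Direction of L_1: (10, 27, 26) × (1, 3, 3) = (3, -4, 3).
A point on L_1: solving the two plane equations with x = -5 gives (-5, -3, -2).
Taking (-5, -3, -2) on L_1 with direction v = (3, -4, 3): w = M − (-5, -3, -2) = (8, 8, 0), and w × v = (24, -24, -56).
Distance = |w × v| / |v| = √4288 / √34 ≈ 11.230.

11.230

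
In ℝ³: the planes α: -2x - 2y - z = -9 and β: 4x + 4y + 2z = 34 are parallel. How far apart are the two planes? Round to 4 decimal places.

Rescale β by 1/(-2): -2x - 2y - z = -17. Then distance = |-9 − (-17)| / √9 ≈ 2.6667.

2.6667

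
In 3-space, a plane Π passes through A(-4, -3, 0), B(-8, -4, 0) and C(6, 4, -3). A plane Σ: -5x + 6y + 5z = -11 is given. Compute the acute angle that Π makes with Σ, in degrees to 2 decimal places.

AB = (-4, -1, 0), AC = (10, 7, -3); a normal to Π is AB × AC = (3, -12, -18).
Using A: Π has equation 3x - 12y - 18z = 24.
cos θ = |n₁·n₂| / (|n₁||n₂|) = |-177| / (√477 · √86).
θ = arccos(0.87391) ≈ 29.08°.

29.08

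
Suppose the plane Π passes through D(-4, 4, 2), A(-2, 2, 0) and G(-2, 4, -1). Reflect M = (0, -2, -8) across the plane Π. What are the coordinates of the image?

DA = (2, -2, -2), DG = (2, 0, -3); a normal to Π is DA × DG = (6, 2, 4).
Using D: Π has equation 6x + 2y + 4z = -8.
λ = (n·M − d)/|n|² = (-36 − (-8))/56 = -1/2.
Reflection = M − 2λn = (0, -2, -8) − (-1)·(6, 2, 4) = (6, 0, -4).

(6, 0, -4)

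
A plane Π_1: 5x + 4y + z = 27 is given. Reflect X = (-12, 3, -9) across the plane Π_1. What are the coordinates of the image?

(8, 19, -5)

λ = (n·X − d)/|n|² = (-57 − 27)/42 = -2.
Reflection = X − 2λn = (-12, 3, -9) − (-4)·(5, 4, 1) = (8, 19, -5).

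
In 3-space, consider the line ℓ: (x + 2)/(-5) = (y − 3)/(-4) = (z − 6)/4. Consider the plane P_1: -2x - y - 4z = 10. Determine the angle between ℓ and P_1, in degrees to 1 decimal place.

3.3

ℓ has direction (-5, -4, 4) through (-2, 3, 6).
sin θ = |n·v| / (|n||v|) = |-2| / (√21 · √57) = 0.05781.
θ ≈ 3.3°.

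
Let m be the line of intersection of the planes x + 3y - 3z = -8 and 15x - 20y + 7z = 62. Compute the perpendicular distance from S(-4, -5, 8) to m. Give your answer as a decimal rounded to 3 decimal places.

9.040

Direction of m: (1, 3, -3) × (15, -20, 7) = (-39, -52, -65).
A point on m: solving the two plane equations with x = -2 gives (-2, -6, -4).
Taking (-2, -6, -4) on m with direction v = (-39, -52, -65): w = S − (-2, -6, -4) = (-2, 1, 12), and w × v = (559, -598, 143).
Distance = |w × v| / |v| = √690534 / √8450 ≈ 9.040.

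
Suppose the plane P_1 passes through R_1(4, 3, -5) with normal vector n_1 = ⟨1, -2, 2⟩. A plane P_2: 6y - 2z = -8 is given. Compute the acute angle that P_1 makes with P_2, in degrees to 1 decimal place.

32.5

P_1: n_1·r = n_1·R_1 gives x - 2y + 2z = -12.
cos θ = |n₁·n₂| / (|n₁||n₂|) = |-16| / (√9 · √40).
θ = arccos(0.84327) ≈ 32.5°.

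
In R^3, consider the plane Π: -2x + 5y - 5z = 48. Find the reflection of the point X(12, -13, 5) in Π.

λ = (n·X − d)/|n|² = (-114 − 48)/54 = -3.
Reflection = X − 2λn = (12, -13, 5) − (-6)·(-2, 5, -5) = (0, 17, -25).

(0, 17, -25)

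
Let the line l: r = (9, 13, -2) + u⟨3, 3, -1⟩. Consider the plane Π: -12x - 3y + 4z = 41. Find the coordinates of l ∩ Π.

Substitute r = (9, 13, -2) + t(3, 3, -1) into the plane: -155 + (-49)t = 41, so t = -4.
Intersection: (9, 13, -2) + (-4)·(3, 3, -1) = (-3, 1, 2).

(-3, 1, 2)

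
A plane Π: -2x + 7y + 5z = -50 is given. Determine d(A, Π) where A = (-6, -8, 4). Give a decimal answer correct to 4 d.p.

2.9439

n·A − d = (-2)·(-6) + (7)·(-8) + (5)·(4) − (-50) = 26; |n| = √78.
Distance = |26| / √78 = 26/√78 ≈ 2.9439.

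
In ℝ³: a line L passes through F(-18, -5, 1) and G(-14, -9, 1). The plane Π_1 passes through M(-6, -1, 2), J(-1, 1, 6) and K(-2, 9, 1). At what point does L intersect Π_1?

A direction vector for L is G − F = (4, -4, 0).
MJ = (5, 2, 4), MK = (4, 10, -1); a normal to Π_1 is MJ × MK = (-42, 21, 42).
Using M: Π_1 has equation -42x + 21y + 42z = 315.
Substitute r = (-18, -5, 1) + t(4, -4, 0) into the plane: 693 + (-252)t = 315, so t = 3/2.
Intersection: (-18, -5, 1) + (3/2)·(4, -4, 0) = (-12, -11, 1).

(-12, -11, 1)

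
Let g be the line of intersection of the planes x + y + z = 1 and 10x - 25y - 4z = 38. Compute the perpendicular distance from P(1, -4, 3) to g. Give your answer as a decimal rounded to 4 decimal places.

2.2302

Direction of g: (1, 1, 1) × (10, -25, -4) = (21, 14, -35).
A point on g: solving the two plane equations with x = 0 gives (0, -2, 3).
Taking (0, -2, 3) on g with direction v = (21, 14, -35): w = P − (0, -2, 3) = (1, -2, 0), and w × v = (70, 35, 56).
Distance = |w × v| / |v| = √9261 / √1862 ≈ 2.2302.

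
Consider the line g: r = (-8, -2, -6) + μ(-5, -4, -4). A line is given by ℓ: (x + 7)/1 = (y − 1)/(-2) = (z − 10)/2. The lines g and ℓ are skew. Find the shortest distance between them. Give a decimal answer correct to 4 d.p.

ℓ has direction (1, -2, 2) through (-7, 1, 10).
Common perpendicular direction n = (-5, -4, -4) × (1, -2, 2) = (-16, 6, 14).
With w = (-7, 1, 10) − (-8, -2, -6) = (1, 3, 16), w · n = 226.
Distance = |w · n| / |n| = |226| / √488 ≈ 10.2305.

10.2305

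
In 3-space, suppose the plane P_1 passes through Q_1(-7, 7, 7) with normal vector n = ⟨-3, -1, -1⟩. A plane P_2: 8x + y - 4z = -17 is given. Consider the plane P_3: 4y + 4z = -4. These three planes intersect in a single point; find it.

P_1: n·r = n·Q_1 gives -3x - y - z = 7.
Solving the 3×3 linear system -3x - y - z = 7, 8x + y - 4z = -17, 4y + 4z = -4 (e.g. by elimination or Cramer's rule, determinant = -60) gives (-2, -1, 0).

(-2, -1, 0)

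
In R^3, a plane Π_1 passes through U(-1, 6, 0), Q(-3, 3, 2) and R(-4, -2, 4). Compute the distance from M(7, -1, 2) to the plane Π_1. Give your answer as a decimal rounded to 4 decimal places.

3.8523

UQ = (-2, -3, 2), UR = (-3, -8, 4); a normal to Π_1 is UQ × UR = (4, 2, 7).
Using U: Π_1 has equation 4x + 2y + 7z = 8.
n·M − d = (4)·(7) + (2)·(-1) + (7)·(2) − 8 = 32; |n| = √69.
Distance = |32| / √69 = 32/√69 ≈ 3.8523.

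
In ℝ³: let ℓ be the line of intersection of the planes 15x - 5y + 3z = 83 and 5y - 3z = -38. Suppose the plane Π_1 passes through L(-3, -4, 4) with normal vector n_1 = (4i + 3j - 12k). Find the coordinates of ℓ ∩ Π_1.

(3, -4, 6)

Direction of ℓ: (15, -5, 3) × (0, 5, -3) = (0, 45, 75).
A point on ℓ: solving the two plane equations with y = -10 gives (3, -10, -4).
Π_1: n_1·r = n_1·L gives 4x + 3y - 12z = -72.
Substitute r = (3, -10, -4) + t(0, 45, 75) into the plane: 30 + (-765)t = -72, so t = 2/15.
Intersection: (3, -10, -4) + (2/15)·(0, 45, 75) = (3, -4, 6).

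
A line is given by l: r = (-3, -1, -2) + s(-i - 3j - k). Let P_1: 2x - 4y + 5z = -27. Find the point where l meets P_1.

(0, 8, 1)

Substitute r = (-3, -1, -2) + t(-1, -3, -1) into the plane: -12 + 5t = -27, so t = -3.
Intersection: (-3, -1, -2) + (-3)·(-1, -3, -1) = (0, 8, 1).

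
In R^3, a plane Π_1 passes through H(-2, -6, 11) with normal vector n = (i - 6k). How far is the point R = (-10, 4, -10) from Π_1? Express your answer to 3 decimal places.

19.399

Π_1: n·r = n·H gives x - 6z = -68.
n·R − d = (1)·(-10) + (0)·(4) + (-6)·(-10) − (-68) = 118; |n| = √37.
Distance = |118| / √37 = 118/√37 ≈ 19.399.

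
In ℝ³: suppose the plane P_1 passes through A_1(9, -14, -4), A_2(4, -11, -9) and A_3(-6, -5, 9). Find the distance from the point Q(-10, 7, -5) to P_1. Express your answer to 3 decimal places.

8.232

A_1A_2 = (-5, 3, -5), A_1A_3 = (-15, 9, 13); a normal to P_1 is A_1A_2 × A_1A_3 = (84, 140, 0).
Using A_1: P_1 has equation 84x + 140y = -1204.
n·Q − d = (84)·(-10) + (140)·(7) + (0)·(-5) − (-1204) = 1344; |n| = √26656.
Distance = |1344| / √26656 = 1344/√26656 ≈ 8.232.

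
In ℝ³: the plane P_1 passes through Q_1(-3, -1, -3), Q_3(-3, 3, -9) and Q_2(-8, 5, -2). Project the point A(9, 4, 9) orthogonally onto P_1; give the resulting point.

(-3, -5, 3)

Q_1Q_3 = (0, 4, -6), Q_1Q_2 = (-5, 6, 1); a normal to P_1 is Q_1Q_3 × Q_1Q_2 = (40, 30, 20).
Using Q_1: P_1 has equation 40x + 30y + 20z = -210.
Foot = A − λn with λ = (n·A − d)/|n|² = (660 − (-210))/2900 = 3/10.
Foot = (9, 4, 9) − (3/10)·(40, 30, 20) = (-3, -5, 3).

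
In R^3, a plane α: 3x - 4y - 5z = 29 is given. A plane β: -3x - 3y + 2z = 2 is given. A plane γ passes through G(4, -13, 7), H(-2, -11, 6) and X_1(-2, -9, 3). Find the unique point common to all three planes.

(-5, -1, -8)

GH = (-6, 2, -1), GX_1 = (-6, 4, -4); a normal to γ is GH × GX_1 = (-4, -18, -12).
Using G: γ has equation -4x - 18y - 12z = 134.
Solving the 3×3 linear system 3x - 4y - 5z = 29, -3x - 3y + 2z = 2, -4x - 18y - 12z = 134 (e.g. by elimination or Cramer's rule, determinant = 182) gives (-5, -1, -8).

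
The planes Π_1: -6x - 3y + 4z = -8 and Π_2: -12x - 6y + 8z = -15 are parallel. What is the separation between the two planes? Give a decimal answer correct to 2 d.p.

0.06

Rescale Π_2 by 1/2: -6x - 3y + 4z = -15/2. Then distance = |-8 − (-15/2)| / √61 ≈ 0.06.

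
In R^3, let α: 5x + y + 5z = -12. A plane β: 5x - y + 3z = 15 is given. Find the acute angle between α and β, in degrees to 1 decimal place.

22.6

cos θ = |n₁·n₂| / (|n₁||n₂|) = |39| / (√51 · √35).
θ = arccos(0.92309) ≈ 22.6°.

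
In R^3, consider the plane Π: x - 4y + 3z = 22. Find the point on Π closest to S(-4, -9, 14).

Foot = S − λn with λ = (n·S − d)/|n|² = (74 − 22)/26 = 2.
Foot = (-4, -9, 14) − 2·(1, -4, 3) = (-6, -1, 8).

(-6, -1, 8)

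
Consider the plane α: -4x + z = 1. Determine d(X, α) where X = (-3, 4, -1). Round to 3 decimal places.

n·X − d = (-4)·(-3) + (0)·(4) + (1)·(-1) − 1 = 10; |n| = √17.
Distance = |10| / √17 = 10/√17 ≈ 2.425.

2.425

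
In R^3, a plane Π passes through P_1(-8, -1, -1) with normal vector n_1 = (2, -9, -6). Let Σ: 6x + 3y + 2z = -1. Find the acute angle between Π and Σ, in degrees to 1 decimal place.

69.5

Π: n_1·r = n_1·P_1 gives 2x - 9y - 6z = -1.
cos θ = |n₁·n₂| / (|n₁||n₂|) = |-27| / (√121 · √49).
θ = arccos(0.35065) ≈ 69.5°.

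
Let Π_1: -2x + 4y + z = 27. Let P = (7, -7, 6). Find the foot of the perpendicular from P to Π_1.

Foot = P − λn with λ = (n·P − d)/|n|² = (-36 − 27)/21 = -3.
Foot = (7, -7, 6) − (-3)·(-2, 4, 1) = (1, 5, 9).

(1, 5, 9)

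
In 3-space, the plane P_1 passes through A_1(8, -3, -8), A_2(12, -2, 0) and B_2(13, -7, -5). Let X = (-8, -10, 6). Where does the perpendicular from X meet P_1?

A_1A_2 = (4, 1, 8), A_1B_2 = (5, -4, 3); a normal to P_1 is A_1A_2 × A_1B_2 = (35, 28, -21).
Using A_1: P_1 has equation 35x + 28y - 21z = 364.
Foot = X − λn with λ = (n·X − d)/|n|² = (-686 − 364)/2450 = -3/7.
Foot = (-8, -10, 6) − (-3/7)·(35, 28, -21) = (7, 2, -3).

(7, 2, -3)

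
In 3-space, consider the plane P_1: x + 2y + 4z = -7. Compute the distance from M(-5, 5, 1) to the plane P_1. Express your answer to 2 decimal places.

n·M − d = (1)·(-5) + (2)·(5) + (4)·(1) − (-7) = 16; |n| = √21.
Distance = |16| / √21 = 16/√21 ≈ 3.49.

3.49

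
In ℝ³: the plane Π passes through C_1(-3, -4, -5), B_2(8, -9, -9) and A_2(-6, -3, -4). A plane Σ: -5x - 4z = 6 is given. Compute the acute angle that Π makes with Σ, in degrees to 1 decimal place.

39.4

C_1B_2 = (11, -5, -4), C_1A_2 = (-3, 1, 1); a normal to Π is C_1B_2 × C_1A_2 = (-1, 1, -4).
Using C_1: Π has equation -x + y - 4z = 19.
cos θ = |n₁·n₂| / (|n₁||n₂|) = |21| / (√18 · √41).
θ = arccos(0.77302) ≈ 39.4°.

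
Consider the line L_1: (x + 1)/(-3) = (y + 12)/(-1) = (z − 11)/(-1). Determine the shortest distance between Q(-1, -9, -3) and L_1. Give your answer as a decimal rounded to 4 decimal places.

13.9284

L_1 has direction (-3, -1, -1) through (-1, -12, 11).
Taking (-1, -12, 11) on L_1 with direction v = (-3, -1, -1): w = Q − (-1, -12, 11) = (0, 3, -14), and w × v = (-17, 42, 9).
Distance = |w × v| / |v| = √2134 / √11 ≈ 13.9284.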